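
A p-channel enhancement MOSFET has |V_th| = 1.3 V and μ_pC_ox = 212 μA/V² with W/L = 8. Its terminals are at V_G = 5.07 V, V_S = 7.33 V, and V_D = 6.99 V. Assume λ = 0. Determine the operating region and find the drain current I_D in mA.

Triode; I_D = 0.456 mA

V_SG = V_S − V_G = 7.33 − 5.07 = 2.26 V; V_SD = V_S − V_D = 7.33 − 6.99 = 0.34 V.
k_p = μ_pC_ox · (W/L) = 1.696 mA/V².
V_ov = V_SG − |V_th| = 2.26 − 1.3 = 0.96 V.
Since V_SD = 0.34 V < V_ov = 0.96 V, the device is in the triode region.
I_D = k_p [V_ov · V_SD − ½ V_SD²] = 1.696 × [0.96 × 0.34 − 0.5 × 0.34²] = 0.456 mA.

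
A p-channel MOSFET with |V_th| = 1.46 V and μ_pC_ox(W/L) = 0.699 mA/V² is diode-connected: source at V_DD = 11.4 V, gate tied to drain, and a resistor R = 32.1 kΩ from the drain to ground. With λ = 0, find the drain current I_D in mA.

I_D = 0.282 mA

With gate tied to drain, V_SG = V_SD ≥ V_SG − |V_th|, so the device is in saturation.
KCL at the drain: ½ k_p (V_SG − |V_th|)² = (V_DD − V_SG)/R.
Let x = V_SG − 1.46. Then 11.2 x² + x − 9.94 = 0, giving x = 0.898 V (positive root), so V_SG = 2.36 V.
I_D = (V_DD − V_SG)/R = (11.4 − 2.36) / 32.1 = 0.282 mA.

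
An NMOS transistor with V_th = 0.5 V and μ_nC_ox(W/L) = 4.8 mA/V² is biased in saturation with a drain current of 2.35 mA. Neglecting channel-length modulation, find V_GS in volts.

In saturation I_D = ½ k_n (V_GS − V_th)², so V_GS − V_th = √(2 I_D / k_n) = √(2 × 2.35 / 4.8) = 0.99 V.
V_GS = 0.5 + 0.99 = 1.49 V.

V_GS = 1.49 V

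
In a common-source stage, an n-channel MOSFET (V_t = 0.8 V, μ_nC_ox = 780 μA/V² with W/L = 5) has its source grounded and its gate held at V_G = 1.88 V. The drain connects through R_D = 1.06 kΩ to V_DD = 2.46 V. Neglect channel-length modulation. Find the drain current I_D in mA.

I_D = 1.78 mA

V_GS = V_G = 1.88 V, so V_ov = 1.88 − 0.8 = 1.08 V.
k_n = μ_nC_ox · (W/L) = 3.9 mA/V².
Assume saturation: I_D = ½ k_n V_ov² = 0.5 × 3.9 × 1.08² = 2.27 mA, giving V_DS = V_DD − I_D R_D = 2.46 − 2.27 × 1.06 = 0.0491 V.
But 0.0491 V < V_ov = 1.08 V, so the device is actually in triode.
In triode I_D = k_n[V_ov V_DS − ½ V_DS²] and I_D = (V_DD − V_DS)/R_D. Equating: 2.07 V_DS² − 5.465 V_DS + 2.46 = 0, giving V_DS = 0.575 V (the root below V_ov).
I_D = (2.46 − 0.575) / 1.06 = 1.78 mA.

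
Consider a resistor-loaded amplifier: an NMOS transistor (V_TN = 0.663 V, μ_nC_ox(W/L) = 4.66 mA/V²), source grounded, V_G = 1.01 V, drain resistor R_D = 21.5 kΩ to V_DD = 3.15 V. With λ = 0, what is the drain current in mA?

I_D = 0.142 mA

V_GS = V_G = 1.01 V, so V_ov = 1.01 − 0.663 = 0.347 V.
Assume saturation: I_D = ½ k_n V_ov² = 0.5 × 4.66 × 0.347² = 0.281 mA, giving V_DS = V_DD − I_D R_D = 3.15 − 0.281 × 21.5 = -2.88 V.
But -2.88 V < V_ov = 0.347 V, so the device is actually in triode.
In triode I_D = k_n[V_ov V_DS − ½ V_DS²] and I_D = (V_DD − V_DS)/R_D. Equating: 50.1 V_DS² − 35.77 V_DS + 3.15 = 0, giving V_DS = 0.103 V (the root below V_ov).
I_D = (3.15 − 0.103) / 21.5 = 0.142 mA.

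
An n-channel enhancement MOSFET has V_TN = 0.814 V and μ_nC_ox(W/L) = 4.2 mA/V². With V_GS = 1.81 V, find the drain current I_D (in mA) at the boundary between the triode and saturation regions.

I_D = 2.08 mA

At the boundary V_DS = V_ov = V_GS − V_TN = 1.81 − 0.814 = 0.996 V.
I_D = ½ k_n V_ov² = 0.5 × 4.2 × 0.996² = 2.08 mA.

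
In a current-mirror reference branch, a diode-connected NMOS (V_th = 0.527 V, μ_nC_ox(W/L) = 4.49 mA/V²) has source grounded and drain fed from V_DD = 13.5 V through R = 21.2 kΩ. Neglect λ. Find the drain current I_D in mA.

With gate tied to drain, V_GS = V_DS ≥ V_GS − V_th, so the device is in saturation.
KCL at the drain: ½ k_n (V_GS − V_th)² = (V_DD − V_GS)/R.
Let x = V_GS − 0.527. Then 47.6 x² + x − 12.97 = 0, giving x = 0.512 V (positive root), so V_GS = 1.04 V.
I_D = (V_DD − V_GS)/R = (13.5 − 1.04) / 21.2 = 0.588 mA.

I_D = 0.588 mA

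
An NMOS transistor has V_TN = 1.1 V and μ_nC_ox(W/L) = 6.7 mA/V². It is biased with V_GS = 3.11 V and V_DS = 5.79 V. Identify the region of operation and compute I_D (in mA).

Saturation; I_D = 13.5 mA

V_ov = V_GS − V_TN = 3.11 − 1.1 = 2.01 V.
Since V_DS = 5.79 V ≥ V_ov = 2.01 V, the device is in saturation.
I_D = ½ k_n V_ov² = 0.5 × 6.7 × 2.01² = 13.5 mA.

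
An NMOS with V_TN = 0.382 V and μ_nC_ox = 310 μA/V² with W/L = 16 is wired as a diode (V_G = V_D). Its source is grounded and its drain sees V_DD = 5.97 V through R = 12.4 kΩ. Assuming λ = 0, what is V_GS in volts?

V_GS = 0.792 V

With gate tied to drain, V_GS = V_DS ≥ V_GS − V_TN, so the device is in saturation.
k_n = μ_nC_ox · (W/L) = 4.96 mA/V².
KCL at the drain: ½ k_n (V_GS − V_TN)² = (V_DD − V_GS)/R.
Let x = V_GS − 0.382. Then 30.8 x² + x − 5.588 = 0, giving x = 0.41 V (positive root), so V_GS = 0.792 V.
I_D = (V_DD − V_GS)/R = (5.97 − 0.792) / 12.4 = 0.418 mA.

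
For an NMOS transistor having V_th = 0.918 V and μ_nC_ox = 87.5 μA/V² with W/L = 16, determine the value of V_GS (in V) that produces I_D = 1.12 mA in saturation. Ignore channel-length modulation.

V_GS = 2.18 V

k_n = μ_nC_ox · (W/L) = 1.4 mA/V².
In saturation I_D = ½ k_n (V_GS − V_th)², so V_GS − V_th = √(2 I_D / k_n) = √(2 × 1.12 / 1.4) = 1.26 V.
V_GS = 0.918 + 1.26 = 2.18 V.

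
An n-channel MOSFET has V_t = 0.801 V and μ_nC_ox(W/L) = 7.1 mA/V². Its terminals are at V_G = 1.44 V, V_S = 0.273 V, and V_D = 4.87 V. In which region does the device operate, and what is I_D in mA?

Saturation; I_D = 0.476 mA

V_GS = V_G − V_S = 1.44 − 0.273 = 1.17 V; V_DS = V_D − V_S = 4.87 − 0.273 = 4.6 V.
V_ov = V_GS − V_t = 1.17 − 0.801 = 0.366 V.
Since V_DS = 4.6 V ≥ V_ov = 0.366 V, the device is in saturation.
I_D = ½ k_n V_ov² = 0.5 × 7.1 × 0.366² = 0.476 mA.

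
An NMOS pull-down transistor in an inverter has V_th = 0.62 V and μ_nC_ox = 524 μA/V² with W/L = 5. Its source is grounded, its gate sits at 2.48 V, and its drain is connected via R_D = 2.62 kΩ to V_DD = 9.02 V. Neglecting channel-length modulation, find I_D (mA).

V_GS = V_G = 2.48 V, so V_ov = 2.48 − 0.62 = 1.86 V.
k_n = μ_nC_ox · (W/L) = 2.62 mA/V².
Assume saturation: I_D = ½ k_n V_ov² = 0.5 × 2.62 × 1.86² = 4.53 mA, giving V_DS = V_DD − I_D R_D = 9.02 − 4.53 × 2.62 = -2.85 V.
But -2.85 V < V_ov = 1.86 V, so the device is actually in triode.
In triode I_D = k_n[V_ov V_DS − ½ V_DS²] and I_D = (V_DD − V_DS)/R_D. Equating: 3.43 V_DS² − 13.77 V_DS + 9.02 = 0, giving V_DS = 0.825 V (the root below V_ov).
I_D = (9.02 − 0.825) / 2.62 = 3.13 mA.

I_D = 3.13 mA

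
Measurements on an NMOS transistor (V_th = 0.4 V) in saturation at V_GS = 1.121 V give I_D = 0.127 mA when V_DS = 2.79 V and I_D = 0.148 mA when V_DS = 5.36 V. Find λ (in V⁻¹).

λ = 0.0784 V⁻¹

With V_GS fixed, I_D ∝ (1 + λ V_DS) in saturation, so I_D2/I_D1 = (1 + λ V_DS2)/(1 + λ V_DS1).
0.148/0.127 = 1.165 = (1 + 5.36 λ)/(1 + 2.79 λ).
Solving: λ (I_D1 V_DS2 − I_D2 V_DS1) = I_D2 − I_D1, so λ = (0.148 − 0.127) / (0.127 × 5.36 − 0.148 × 2.79) = 0.021 / 0.268 = 0.0784 V⁻¹.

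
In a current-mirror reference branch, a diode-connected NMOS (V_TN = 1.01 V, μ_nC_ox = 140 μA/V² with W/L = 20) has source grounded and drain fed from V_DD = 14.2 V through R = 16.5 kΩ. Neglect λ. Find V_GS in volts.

V_GS = 1.74 V

With gate tied to drain, V_GS = V_DS ≥ V_GS − V_TN, so the device is in saturation.
k_n = μ_nC_ox · (W/L) = 2.8 mA/V².
KCL at the drain: ½ k_n (V_GS − V_TN)² = (V_DD − V_GS)/R.
Let x = V_GS − 1.01. Then 23.1 x² + x − 13.19 = 0, giving x = 0.734 V (positive root), so V_GS = 1.74 V.
I_D = (V_DD − V_GS)/R = (14.2 − 1.74) / 16.5 = 0.755 mA.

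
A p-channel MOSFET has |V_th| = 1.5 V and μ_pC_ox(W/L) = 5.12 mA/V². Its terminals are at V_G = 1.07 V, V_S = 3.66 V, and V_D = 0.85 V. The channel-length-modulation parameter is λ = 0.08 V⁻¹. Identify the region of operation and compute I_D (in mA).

V_SG = V_S − V_G = 3.66 − 1.07 = 2.59 V; V_SD = V_S − V_D = 3.66 − 0.85 = 2.81 V.
V_ov = V_SG − |V_th| = 2.59 − 1.5 = 1.09 V.
Since V_SD = 2.81 V ≥ V_ov = 1.09 V, the device is in saturation.
I_D = ½ k_p V_ov² (1 + λ V_SD) = 0.5 × 5.12 × 1.09² × (1 + 0.08 × 2.81) = 3.73 mA.

Saturation; I_D = 3.73 mA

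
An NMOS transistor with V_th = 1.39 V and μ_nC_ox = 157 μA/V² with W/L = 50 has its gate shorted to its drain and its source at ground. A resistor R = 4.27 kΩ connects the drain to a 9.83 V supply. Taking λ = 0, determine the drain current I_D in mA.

I_D = 1.82 mA

With gate tied to drain, V_GS = V_DS ≥ V_GS − V_th, so the device is in saturation.
k_n = μ_nC_ox · (W/L) = 7.85 mA/V².
KCL at the drain: ½ k_n (V_GS − V_th)² = (V_DD − V_GS)/R.
Let x = V_GS − 1.39. Then 16.8 x² + x − 8.44 = 0, giving x = 0.68 V (positive root), so V_GS = 2.07 V.
I_D = (V_DD − V_GS)/R = (9.83 − 2.07) / 4.27 = 1.82 mA.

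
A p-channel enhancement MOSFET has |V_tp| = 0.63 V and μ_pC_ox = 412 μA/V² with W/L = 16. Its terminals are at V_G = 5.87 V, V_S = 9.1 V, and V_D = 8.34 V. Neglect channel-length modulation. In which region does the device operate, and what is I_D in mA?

Triode; I_D = 11.1 mA

V_SG = V_S − V_G = 9.1 − 5.87 = 3.23 V; V_SD = V_S − V_D = 9.1 − 8.34 = 0.76 V.
k_p = μ_pC_ox · (W/L) = 6.592 mA/V².
V_ov = V_SG − |V_tp| = 3.23 − 0.63 = 2.6 V.
Since V_SD = 0.76 V < V_ov = 2.6 V, the device is in the triode region.
I_D = k_p [V_ov · V_SD − ½ V_SD²] = 6.592 × [2.6 × 0.76 − 0.5 × 0.76²] = 11.1 mA.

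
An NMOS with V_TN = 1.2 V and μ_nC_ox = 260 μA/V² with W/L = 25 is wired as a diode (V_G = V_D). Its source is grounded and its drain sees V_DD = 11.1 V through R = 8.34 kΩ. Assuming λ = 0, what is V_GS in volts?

With gate tied to drain, V_GS = V_DS ≥ V_GS − V_TN, so the device is in saturation.
k_n = μ_nC_ox · (W/L) = 6.5 mA/V².
KCL at the drain: ½ k_n (V_GS − V_TN)² = (V_DD − V_GS)/R.
Let x = V_GS − 1.2. Then 27.1 x² + x − 9.9 = 0, giving x = 0.586 V (positive root), so V_GS = 1.79 V.
I_D = (V_DD − V_GS)/R = (11.1 − 1.79) / 8.34 = 1.12 mA.

V_GS = 1.79 V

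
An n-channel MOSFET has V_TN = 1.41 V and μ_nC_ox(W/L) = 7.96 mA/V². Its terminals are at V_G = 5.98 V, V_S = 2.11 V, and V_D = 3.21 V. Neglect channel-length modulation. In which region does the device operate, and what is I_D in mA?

Triode; I_D = 16.7 mA

V_GS = V_G − V_S = 5.98 − 2.11 = 3.87 V; V_DS = V_D − V_S = 3.21 − 2.11 = 1.1 V.
V_ov = V_GS − V_TN = 3.87 − 1.41 = 2.46 V.
Since V_DS = 1.1 V < V_ov = 2.46 V, the device is in the triode region.
I_D = k_n [V_ov · V_DS − ½ V_DS²] = 7.96 × [2.46 × 1.1 − 0.5 × 1.1²] = 16.7 mA.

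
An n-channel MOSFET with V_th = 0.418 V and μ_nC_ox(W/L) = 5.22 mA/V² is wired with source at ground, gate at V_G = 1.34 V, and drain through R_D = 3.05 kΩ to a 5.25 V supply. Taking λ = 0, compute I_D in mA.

I_D = 1.58 mA

V_GS = V_G = 1.34 V, so V_ov = 1.34 − 0.418 = 0.922 V.
Assume saturation: I_D = ½ k_n V_ov² = 0.5 × 5.22 × 0.922² = 2.22 mA, giving V_DS = V_DD − I_D R_D = 5.25 − 2.22 × 3.05 = -1.52 V.
But -1.52 V < V_ov = 0.922 V, so the device is actually in triode.
In triode I_D = k_n[V_ov V_DS − ½ V_DS²] and I_D = (V_DD − V_DS)/R_D. Equating: 7.96 V_DS² − 15.68 V_DS + 5.25 = 0, giving V_DS = 0.428 V (the root below V_ov).
I_D = (5.25 − 0.428) / 3.05 = 1.58 mA.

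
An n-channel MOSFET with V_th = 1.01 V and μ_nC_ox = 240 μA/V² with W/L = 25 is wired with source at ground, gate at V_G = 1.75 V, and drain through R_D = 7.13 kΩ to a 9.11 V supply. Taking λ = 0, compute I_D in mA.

I_D = 1.23 mA

V_GS = V_G = 1.75 V, so V_ov = 1.75 − 1.01 = 0.74 V.
k_n = μ_nC_ox · (W/L) = 6 mA/V².
Assume saturation: I_D = ½ k_n V_ov² = 0.5 × 6 × 0.74² = 1.64 mA, giving V_DS = V_DD − I_D R_D = 9.11 − 1.64 × 7.13 = -2.6 V.
But -2.6 V < V_ov = 0.74 V, so the device is actually in triode.
In triode I_D = k_n[V_ov V_DS − ½ V_DS²] and I_D = (V_DD − V_DS)/R_D. Equating: 21.4 V_DS² − 32.66 V_DS + 9.11 = 0, giving V_DS = 0.367 V (the root below V_ov).
I_D = (9.11 − 0.367) / 7.13 = 1.23 mA.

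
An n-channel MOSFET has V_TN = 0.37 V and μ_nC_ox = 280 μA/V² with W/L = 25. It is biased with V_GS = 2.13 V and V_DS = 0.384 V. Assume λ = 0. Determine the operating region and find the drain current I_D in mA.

Triode; I_D = 4.21 mA

k_n = μ_nC_ox · (W/L) = 7 mA/V².
V_ov = V_GS − V_TN = 2.13 − 0.37 = 1.76 V.
Since V_DS = 0.384 V < V_ov = 1.76 V, the device is in the triode region.
I_D = k_n [V_ov · V_DS − ½ V_DS²] = 7 × [1.76 × 0.384 − 0.5 × 0.384²] = 4.21 mA.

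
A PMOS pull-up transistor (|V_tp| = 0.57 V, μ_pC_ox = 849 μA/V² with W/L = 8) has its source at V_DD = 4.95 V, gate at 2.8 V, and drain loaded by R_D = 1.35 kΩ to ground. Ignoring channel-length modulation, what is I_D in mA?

I_D = 3.40 mA

V_SG = V_DD − V_G = 4.95 − 2.8 = 2.15 V, so V_ov = 2.15 − 0.57 = 1.58 V.
k_p = μ_pC_ox · (W/L) = 6.792 mA/V².
Assume saturation: I_D = ½ k_p V_ov² = 0.5 × 6.792 × 1.58² = 8.48 mA, giving V_SD = V_DD − I_D R_D = 4.95 − 8.48 × 1.35 = -6.49 V.
But -6.49 V < V_ov = 1.58 V, so the device is actually in triode.
In triode I_D = k_p[V_ov V_SD − ½ V_SD²] and I_D = (V_DD − V_SD)/R_D. Equating: 4.58 V_SD² − 15.49 V_SD + 4.95 = 0, giving V_SD = 0.357 V (the root below V_ov).
I_D = (4.95 − 0.357) / 1.35 = 3.4 mA.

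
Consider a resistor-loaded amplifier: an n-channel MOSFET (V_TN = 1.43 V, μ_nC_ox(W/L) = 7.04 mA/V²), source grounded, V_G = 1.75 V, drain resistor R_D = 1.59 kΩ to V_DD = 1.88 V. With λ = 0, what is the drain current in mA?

I_D = 0.360 mA

V_GS = V_G = 1.75 V, so V_ov = 1.75 − 1.43 = 0.32 V.
Assume saturation: I_D = ½ k_n V_ov² = 0.5 × 7.04 × 0.32² = 0.36 mA, giving V_DS = V_DD − I_D R_D = 1.88 − 0.36 × 1.59 = 1.31 V.
V_DS = 1.31 V ≥ V_ov = 0.32 V, confirming saturation.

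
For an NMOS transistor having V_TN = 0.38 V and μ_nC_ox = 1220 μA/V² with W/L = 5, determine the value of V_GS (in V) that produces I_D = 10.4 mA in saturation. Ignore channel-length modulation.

V_GS = 2.23 V

k_n = μ_nC_ox · (W/L) = 6.1 mA/V².
In saturation I_D = ½ k_n (V_GS − V_TN)², so V_GS − V_TN = √(2 I_D / k_n) = √(2 × 10.4 / 6.1) = 1.85 V.
V_GS = 0.38 + 1.85 = 2.23 V.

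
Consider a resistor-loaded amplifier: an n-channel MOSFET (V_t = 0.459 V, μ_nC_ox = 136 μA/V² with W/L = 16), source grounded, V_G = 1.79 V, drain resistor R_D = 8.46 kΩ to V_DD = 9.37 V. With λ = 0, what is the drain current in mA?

I_D = 1.06 mA

V_GS = V_G = 1.79 V, so V_ov = 1.79 − 0.459 = 1.33 V.
k_n = μ_nC_ox · (W/L) = 2.176 mA/V².
Assume saturation: I_D = ½ k_n V_ov² = 0.5 × 2.176 × 1.33² = 1.93 mA, giving V_DS = V_DD − I_D R_D = 9.37 − 1.93 × 8.46 = -6.94 V.
But -6.94 V < V_ov = 1.33 V, so the device is actually in triode.
In triode I_D = k_n[V_ov V_DS − ½ V_DS²] and I_D = (V_DD − V_DS)/R_D. Equating: 9.2 V_DS² − 25.5 V_DS + 9.37 = 0, giving V_DS = 0.436 V (the root below V_ov).
I_D = (9.37 − 0.436) / 8.46 = 1.06 mA.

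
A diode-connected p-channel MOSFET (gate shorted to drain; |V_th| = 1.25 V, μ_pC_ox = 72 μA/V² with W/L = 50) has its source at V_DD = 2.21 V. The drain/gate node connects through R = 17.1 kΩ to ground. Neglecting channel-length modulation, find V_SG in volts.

V_SG = 1.41 V

With gate tied to drain, V_SG = V_SD ≥ V_SG − |V_th|, so the device is in saturation.
k_p = μ_pC_ox · (W/L) = 3.6 mA/V².
KCL at the drain: ½ k_p (V_SG − |V_th|)² = (V_DD − V_SG)/R.
Let x = V_SG − 1.25. Then 30.8 x² + x − 0.96 = 0, giving x = 0.161 V (positive root), so V_SG = 1.41 V.
I_D = (V_DD − V_SG)/R = (2.21 − 1.41) / 17.1 = 0.0467 mA.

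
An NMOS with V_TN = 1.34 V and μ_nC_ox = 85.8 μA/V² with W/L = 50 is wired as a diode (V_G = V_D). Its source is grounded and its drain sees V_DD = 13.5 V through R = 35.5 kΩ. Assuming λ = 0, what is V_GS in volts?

V_GS = 1.73 V

With gate tied to drain, V_GS = V_DS ≥ V_GS − V_TN, so the device is in saturation.
k_n = μ_nC_ox · (W/L) = 4.29 mA/V².
KCL at the drain: ½ k_n (V_GS − V_TN)² = (V_DD − V_GS)/R.
Let x = V_GS − 1.34. Then 76.1 x² + x − 12.16 = 0, giving x = 0.393 V (positive root), so V_GS = 1.73 V.
I_D = (V_DD − V_GS)/R = (13.5 − 1.73) / 35.5 = 0.331 mA.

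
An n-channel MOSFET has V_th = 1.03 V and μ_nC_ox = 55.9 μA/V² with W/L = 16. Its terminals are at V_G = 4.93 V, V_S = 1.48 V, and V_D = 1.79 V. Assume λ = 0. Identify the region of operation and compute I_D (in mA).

V_GS = V_G − V_S = 4.93 − 1.48 = 3.45 V; V_DS = V_D − V_S = 1.79 − 1.48 = 0.31 V.
k_n = μ_nC_ox · (W/L) = 0.8944 mA/V².
V_ov = V_GS − V_th = 3.45 − 1.03 = 2.42 V.
Since V_DS = 0.31 V < V_ov = 2.42 V, the device is in the triode region.
I_D = k_n [V_ov · V_DS − ½ V_DS²] = 0.8944 × [2.42 × 0.31 − 0.5 × 0.31²] = 0.628 mA.

Triode; I_D = 0.628 mA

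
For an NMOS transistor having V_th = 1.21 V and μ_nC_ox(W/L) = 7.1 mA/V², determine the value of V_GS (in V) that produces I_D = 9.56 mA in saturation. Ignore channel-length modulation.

In saturation I_D = ½ k_n (V_GS − V_th)², so V_GS − V_th = √(2 I_D / k_n) = √(2 × 9.56 / 7.1) = 1.64 V.
V_GS = 1.21 + 1.64 = 2.85 V.

V_GS = 2.85 V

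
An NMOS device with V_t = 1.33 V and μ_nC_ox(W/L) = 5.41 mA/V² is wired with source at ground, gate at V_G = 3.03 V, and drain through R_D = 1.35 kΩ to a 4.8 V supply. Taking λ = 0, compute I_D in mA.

I_D = 3.26 mA

V_GS = V_G = 3.03 V, so V_ov = 3.03 − 1.33 = 1.7 V.
Assume saturation: I_D = ½ k_n V_ov² = 0.5 × 5.41 × 1.7² = 7.82 mA, giving V_DS = V_DD − I_D R_D = 4.8 − 7.82 × 1.35 = -5.75 V.
But -5.75 V < V_ov = 1.7 V, so the device is actually in triode.
In triode I_D = k_n[V_ov V_DS − ½ V_DS²] and I_D = (V_DD − V_DS)/R_D. Equating: 3.65 V_DS² − 13.42 V_DS + 4.8 = 0, giving V_DS = 0.402 V (the root below V_ov).
I_D = (4.8 − 0.402) / 1.35 = 3.26 mA.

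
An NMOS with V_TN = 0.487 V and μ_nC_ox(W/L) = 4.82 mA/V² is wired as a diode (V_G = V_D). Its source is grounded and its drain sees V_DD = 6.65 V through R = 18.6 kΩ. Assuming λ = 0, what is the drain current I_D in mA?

With gate tied to drain, V_GS = V_DS ≥ V_GS − V_TN, so the device is in saturation.
KCL at the drain: ½ k_n (V_GS − V_TN)² = (V_DD − V_GS)/R.
Let x = V_GS − 0.487. Then 44.8 x² + x − 6.163 = 0, giving x = 0.36 V (positive root), so V_GS = 0.847 V.
I_D = (V_DD − V_GS)/R = (6.65 − 0.847) / 18.6 = 0.312 mA.

I_D = 0.312 mA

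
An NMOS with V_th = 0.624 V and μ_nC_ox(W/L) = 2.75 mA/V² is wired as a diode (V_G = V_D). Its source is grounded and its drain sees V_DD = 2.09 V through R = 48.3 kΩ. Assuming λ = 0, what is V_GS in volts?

With gate tied to drain, V_GS = V_DS ≥ V_GS − V_th, so the device is in saturation.
KCL at the drain: ½ k_n (V_GS − V_th)² = (V_DD − V_GS)/R.
Let x = V_GS − 0.624. Then 66.4 x² + x − 1.466 = 0, giving x = 0.141 V (positive root), so V_GS = 0.765 V.
I_D = (V_DD − V_GS)/R = (2.09 − 0.765) / 48.3 = 0.0274 mA.

V_GS = 0.765 V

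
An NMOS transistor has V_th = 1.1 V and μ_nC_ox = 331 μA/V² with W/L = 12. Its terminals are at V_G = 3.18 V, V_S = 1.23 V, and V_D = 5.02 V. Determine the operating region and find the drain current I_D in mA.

Saturation; I_D = 1.43 mA

V_GS = V_G − V_S = 3.18 − 1.23 = 1.95 V; V_DS = V_D − V_S = 5.02 − 1.23 = 3.79 V.
k_n = μ_nC_ox · (W/L) = 3.972 mA/V².
V_ov = V_GS − V_th = 1.95 − 1.1 = 0.85 V.
Since V_DS = 3.79 V ≥ V_ov = 0.85 V, the device is in saturation.
I_D = ½ k_n V_ov² = 0.5 × 3.972 × 0.85² = 1.43 mA.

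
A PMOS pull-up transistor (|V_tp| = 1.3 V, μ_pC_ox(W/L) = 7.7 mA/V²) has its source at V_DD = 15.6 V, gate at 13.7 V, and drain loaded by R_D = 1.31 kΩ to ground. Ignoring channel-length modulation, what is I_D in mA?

I_D = 1.39 mA

V_SG = V_DD − V_G = 15.6 − 13.7 = 1.9 V, so V_ov = 1.9 − 1.3 = 0.6 V.
Assume saturation: I_D = ½ k_p V_ov² = 0.5 × 7.7 × 0.6² = 1.39 mA, giving V_SD = V_DD − I_D R_D = 15.6 − 1.39 × 1.31 = 13.8 V.
V_SD = 13.8 V ≥ V_ov = 0.6 V, confirming saturation.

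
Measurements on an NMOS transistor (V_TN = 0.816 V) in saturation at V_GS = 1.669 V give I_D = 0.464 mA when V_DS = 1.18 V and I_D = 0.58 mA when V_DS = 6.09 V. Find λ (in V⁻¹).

With V_GS fixed, I_D ∝ (1 + λ V_DS) in saturation, so I_D2/I_D1 = (1 + λ V_DS2)/(1 + λ V_DS1).
0.58/0.464 = 1.25 = (1 + 6.09 λ)/(1 + 1.18 λ).
Solving: λ (I_D1 V_DS2 − I_D2 V_DS1) = I_D2 − I_D1, so λ = (0.58 − 0.464) / (0.464 × 6.09 − 0.58 × 1.18) = 0.116 / 2.14 = 0.0542 V⁻¹.

λ = 0.0542 V⁻¹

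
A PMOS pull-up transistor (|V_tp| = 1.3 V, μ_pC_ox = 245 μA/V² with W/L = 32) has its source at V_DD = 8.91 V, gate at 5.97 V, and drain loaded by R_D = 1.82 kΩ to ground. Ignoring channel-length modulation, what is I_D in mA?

I_D = 4.67 mA

V_SG = V_DD − V_G = 8.91 − 5.97 = 2.94 V, so V_ov = 2.94 − 1.3 = 1.64 V.
k_p = μ_pC_ox · (W/L) = 7.84 mA/V².
Assume saturation: I_D = ½ k_p V_ov² = 0.5 × 7.84 × 1.64² = 10.5 mA, giving V_SD = V_DD − I_D R_D = 8.91 − 10.5 × 1.82 = -10.3 V.
But -10.3 V < V_ov = 1.64 V, so the device is actually in triode.
In triode I_D = k_p[V_ov V_SD − ½ V_SD²] and I_D = (V_DD − V_SD)/R_D. Equating: 7.13 V_SD² − 24.4 V_SD + 8.91 = 0, giving V_SD = 0.416 V (the root below V_ov).
I_D = (8.91 − 0.416) / 1.82 = 4.67 mA.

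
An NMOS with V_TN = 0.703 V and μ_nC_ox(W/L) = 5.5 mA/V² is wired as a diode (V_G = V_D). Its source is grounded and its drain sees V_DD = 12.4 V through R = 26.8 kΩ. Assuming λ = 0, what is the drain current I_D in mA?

With gate tied to drain, V_GS = V_DS ≥ V_GS − V_TN, so the device is in saturation.
KCL at the drain: ½ k_n (V_GS − V_TN)² = (V_DD − V_GS)/R.
Let x = V_GS − 0.703. Then 73.7 x² + x − 11.7 = 0, giving x = 0.392 V (positive root), so V_GS = 1.09 V.
I_D = (V_DD − V_GS)/R = (12.4 − 1.09) / 26.8 = 0.422 mA.

I_D = 0.422 mA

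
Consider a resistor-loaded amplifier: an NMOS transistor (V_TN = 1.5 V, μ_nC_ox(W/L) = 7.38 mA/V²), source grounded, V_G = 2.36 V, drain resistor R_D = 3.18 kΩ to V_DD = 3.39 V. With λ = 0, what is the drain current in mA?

V_GS = V_G = 2.36 V, so V_ov = 2.36 − 1.5 = 0.86 V.
Assume saturation: I_D = ½ k_n V_ov² = 0.5 × 7.38 × 0.86² = 2.73 mA, giving V_DS = V_DD − I_D R_D = 3.39 − 2.73 × 3.18 = -5.29 V.
But -5.29 V < V_ov = 0.86 V, so the device is actually in triode.
In triode I_D = k_n[V_ov V_DS − ½ V_DS²] and I_D = (V_DD − V_DS)/R_D. Equating: 11.7 V_DS² − 21.18 V_DS + 3.39 = 0, giving V_DS = 0.177 V (the root below V_ov).
I_D = (3.39 − 0.177) / 3.18 = 1.01 mA.

I_D = 1.01 mA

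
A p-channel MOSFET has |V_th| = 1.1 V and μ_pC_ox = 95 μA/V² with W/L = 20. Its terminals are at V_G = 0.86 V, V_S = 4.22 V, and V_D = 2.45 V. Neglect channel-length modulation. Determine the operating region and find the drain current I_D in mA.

Triode; I_D = 4.62 mA

V_SG = V_S − V_G = 4.22 − 0.86 = 3.36 V; V_SD = V_S − V_D = 4.22 − 2.45 = 1.77 V.
k_p = μ_pC_ox · (W/L) = 1.9 mA/V².
V_ov = V_SG − |V_th| = 3.36 − 1.1 = 2.26 V.
Since V_SD = 1.77 V < V_ov = 2.26 V, the device is in the triode region.
I_D = k_p [V_ov · V_SD − ½ V_SD²] = 1.9 × [2.26 × 1.77 − 0.5 × 1.77²] = 4.62 mA.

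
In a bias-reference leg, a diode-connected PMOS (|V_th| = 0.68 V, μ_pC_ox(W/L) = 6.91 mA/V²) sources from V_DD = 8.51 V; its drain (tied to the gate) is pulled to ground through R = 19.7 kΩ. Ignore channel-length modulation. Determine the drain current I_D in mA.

I_D = 0.381 mA

With gate tied to drain, V_SG = V_SD ≥ V_SG − |V_th|, so the device is in saturation.
KCL at the drain: ½ k_p (V_SG − |V_th|)² = (V_DD − V_SG)/R.
Let x = V_SG − 0.68. Then 68.1 x² + x − 7.83 = 0, giving x = 0.332 V (positive root), so V_SG = 1.01 V.
I_D = (V_DD − V_SG)/R = (8.51 − 1.01) / 19.7 = 0.381 mA.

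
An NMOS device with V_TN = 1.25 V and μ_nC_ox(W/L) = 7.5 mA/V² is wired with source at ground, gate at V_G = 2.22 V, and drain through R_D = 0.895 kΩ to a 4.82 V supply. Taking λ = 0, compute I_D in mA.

I_D = 3.53 mA

V_GS = V_G = 2.22 V, so V_ov = 2.22 − 1.25 = 0.97 V.
Assume saturation: I_D = ½ k_n V_ov² = 0.5 × 7.5 × 0.97² = 3.53 mA, giving V_DS = V_DD − I_D R_D = 4.82 − 3.53 × 0.895 = 1.66 V.
V_DS = 1.66 V ≥ V_ov = 0.97 V, confirming saturation.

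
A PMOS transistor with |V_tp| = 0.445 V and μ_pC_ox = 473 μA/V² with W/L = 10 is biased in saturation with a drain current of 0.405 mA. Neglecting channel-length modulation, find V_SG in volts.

k_p = μ_pC_ox · (W/L) = 4.73 mA/V².
In saturation I_D = ½ k_p (V_SG − |V_tp|)², so V_SG − |V_tp| = √(2 I_D / k_p) = √(2 × 0.405 / 4.73) = 0.414 V.
V_SG = 0.445 + 0.414 = 0.859 V.

V_SG = 0.859 V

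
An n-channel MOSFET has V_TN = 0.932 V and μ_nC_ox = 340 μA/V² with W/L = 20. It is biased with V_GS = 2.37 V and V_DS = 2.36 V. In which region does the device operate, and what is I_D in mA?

k_n = μ_nC_ox · (W/L) = 6.8 mA/V².
V_ov = V_GS − V_TN = 2.37 − 0.932 = 1.44 V.
Since V_DS = 2.36 V ≥ V_ov = 1.44 V, the device is in saturation.
I_D = ½ k_n V_ov² = 0.5 × 6.8 × 1.44² = 7.03 mA.

Saturation; I_D = 7.03 mA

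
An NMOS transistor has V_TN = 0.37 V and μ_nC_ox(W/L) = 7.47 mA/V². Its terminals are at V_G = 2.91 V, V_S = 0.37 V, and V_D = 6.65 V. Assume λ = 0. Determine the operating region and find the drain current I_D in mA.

V_GS = V_G − V_S = 2.91 − 0.37 = 2.54 V; V_DS = V_D − V_S = 6.65 − 0.37 = 6.28 V.
V_ov = V_GS − V_TN = 2.54 − 0.37 = 2.17 V.
Since V_DS = 6.28 V ≥ V_ov = 2.17 V, the device is in saturation.
I_D = ½ k_n V_ov² = 0.5 × 7.47 × 2.17² = 17.6 mA.

Saturation; I_D = 17.6 mA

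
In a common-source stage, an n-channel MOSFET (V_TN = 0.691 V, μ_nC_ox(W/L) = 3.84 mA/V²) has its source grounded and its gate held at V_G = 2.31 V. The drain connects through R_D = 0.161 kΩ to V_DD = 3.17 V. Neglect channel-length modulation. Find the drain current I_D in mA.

V_GS = V_G = 2.31 V, so V_ov = 2.31 − 0.691 = 1.62 V.
Assume saturation: I_D = ½ k_n V_ov² = 0.5 × 3.84 × 1.62² = 5.03 mA, giving V_DS = V_DD − I_D R_D = 3.17 − 5.03 × 0.161 = 2.36 V.
V_DS = 2.36 V ≥ V_ov = 1.62 V, confirming saturation.

I_D = 5.03 mA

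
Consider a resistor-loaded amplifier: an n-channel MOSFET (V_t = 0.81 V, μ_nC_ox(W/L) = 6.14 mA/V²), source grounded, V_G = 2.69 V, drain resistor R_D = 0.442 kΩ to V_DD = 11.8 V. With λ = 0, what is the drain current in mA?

V_GS = V_G = 2.69 V, so V_ov = 2.69 − 0.81 = 1.88 V.
Assume saturation: I_D = ½ k_n V_ov² = 0.5 × 6.14 × 1.88² = 10.9 mA, giving V_DS = V_DD − I_D R_D = 11.8 − 10.9 × 0.442 = 7 V.
V_DS = 7 V ≥ V_ov = 1.88 V, confirming saturation.

I_D = 10.9 mA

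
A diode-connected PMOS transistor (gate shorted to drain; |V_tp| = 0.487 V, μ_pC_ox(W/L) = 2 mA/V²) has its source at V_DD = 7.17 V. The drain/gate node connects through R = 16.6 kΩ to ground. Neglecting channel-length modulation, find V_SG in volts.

With gate tied to drain, V_SG = V_SD ≥ V_SG − |V_tp|, so the device is in saturation.
KCL at the drain: ½ k_p (V_SG − |V_tp|)² = (V_DD − V_SG)/R.
Let x = V_SG − 0.487. Then 16.6 x² + x − 6.683 = 0, giving x = 0.605 V (positive root), so V_SG = 1.09 V.
I_D = (V_DD − V_SG)/R = (7.17 − 1.09) / 16.6 = 0.366 mA.

V_SG = 1.09 V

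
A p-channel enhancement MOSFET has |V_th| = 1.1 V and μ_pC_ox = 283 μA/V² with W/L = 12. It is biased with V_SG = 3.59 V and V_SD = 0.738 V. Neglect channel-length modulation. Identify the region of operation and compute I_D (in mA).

k_p = μ_pC_ox · (W/L) = 3.396 mA/V².
V_ov = V_SG − |V_th| = 3.59 − 1.1 = 2.49 V.
Since V_SD = 0.738 V < V_ov = 2.49 V, the device is in the triode region.
I_D = k_p [V_ov · V_SD − ½ V_SD²] = 3.396 × [2.49 × 0.738 − 0.5 × 0.738²] = 5.32 mA.

Triode; I_D = 5.32 mA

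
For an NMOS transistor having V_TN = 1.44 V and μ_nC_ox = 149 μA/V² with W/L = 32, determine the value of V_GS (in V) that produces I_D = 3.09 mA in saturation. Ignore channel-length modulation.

k_n = μ_nC_ox · (W/L) = 4.768 mA/V².
In saturation I_D = ½ k_n (V_GS − V_TN)², so V_GS − V_TN = √(2 I_D / k_n) = √(2 × 3.09 / 4.768) = 1.14 V.
V_GS = 1.44 + 1.14 = 2.58 V.

V_GS = 2.58 V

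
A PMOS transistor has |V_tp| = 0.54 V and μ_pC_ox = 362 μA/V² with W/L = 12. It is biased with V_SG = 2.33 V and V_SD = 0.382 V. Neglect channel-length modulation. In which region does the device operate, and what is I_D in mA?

Triode; I_D = 2.65 mA

k_p = μ_pC_ox · (W/L) = 4.344 mA/V².
V_ov = V_SG − |V_tp| = 2.33 − 0.54 = 1.79 V.
Since V_SD = 0.382 V < V_ov = 1.79 V, the device is in the triode region.
I_D = k_p [V_ov · V_SD − ½ V_SD²] = 4.344 × [1.79 × 0.382 − 0.5 × 0.382²] = 2.65 mA.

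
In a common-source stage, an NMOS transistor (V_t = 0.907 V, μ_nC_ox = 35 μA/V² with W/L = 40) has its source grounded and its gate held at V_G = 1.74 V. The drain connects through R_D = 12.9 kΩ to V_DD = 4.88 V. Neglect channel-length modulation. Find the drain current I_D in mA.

V_GS = V_G = 1.74 V, so V_ov = 1.74 − 0.907 = 0.833 V.
k_n = μ_nC_ox · (W/L) = 1.4 mA/V².
Assume saturation: I_D = ½ k_n V_ov² = 0.5 × 1.4 × 0.833² = 0.486 mA, giving V_DS = V_DD − I_D R_D = 4.88 − 0.486 × 12.9 = -1.39 V.
But -1.39 V < V_ov = 0.833 V, so the device is actually in triode.
In triode I_D = k_n[V_ov V_DS − ½ V_DS²] and I_D = (V_DD − V_DS)/R_D. Equating: 9.03 V_DS² − 16.04 V_DS + 4.88 = 0, giving V_DS = 0.39 V (the root below V_ov).
I_D = (4.88 − 0.39) / 12.9 = 0.348 mA.

I_D = 0.348 mA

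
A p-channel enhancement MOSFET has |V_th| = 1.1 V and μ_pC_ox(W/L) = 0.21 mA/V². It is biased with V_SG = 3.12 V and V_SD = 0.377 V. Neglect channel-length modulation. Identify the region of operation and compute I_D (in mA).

Triode; I_D = 0.145 mA

V_ov = V_SG − |V_th| = 3.12 − 1.1 = 2.02 V.
Since V_SD = 0.377 V < V_ov = 2.02 V, the device is in the triode region.
I_D = k_p [V_ov · V_SD − ½ V_SD²] = 0.21 × [2.02 × 0.377 − 0.5 × 0.377²] = 0.145 mA.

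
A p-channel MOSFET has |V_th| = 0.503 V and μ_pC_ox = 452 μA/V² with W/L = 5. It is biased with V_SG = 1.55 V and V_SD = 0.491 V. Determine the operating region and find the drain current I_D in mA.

k_p = μ_pC_ox · (W/L) = 2.26 mA/V².
V_ov = V_SG − |V_th| = 1.55 − 0.503 = 1.05 V.
Since V_SD = 0.491 V < V_ov = 1.05 V, the device is in the triode region.
I_D = k_p [V_ov · V_SD − ½ V_SD²] = 2.26 × [1.05 × 0.491 − 0.5 × 0.491²] = 0.889 mA.

Triode; I_D = 0.889 mA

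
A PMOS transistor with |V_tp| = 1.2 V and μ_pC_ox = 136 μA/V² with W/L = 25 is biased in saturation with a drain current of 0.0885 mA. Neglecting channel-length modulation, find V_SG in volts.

V_SG = 1.43 V

k_p = μ_pC_ox · (W/L) = 3.4 mA/V².
In saturation I_D = ½ k_p (V_SG − |V_tp|)², so V_SG − |V_tp| = √(2 I_D / k_p) = √(2 × 0.0885 / 3.4) = 0.228 V.
V_SG = 1.2 + 0.228 = 1.43 V.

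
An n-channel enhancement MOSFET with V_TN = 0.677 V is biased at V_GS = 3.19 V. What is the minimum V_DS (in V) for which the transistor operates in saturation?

The boundary between triode and saturation is V_DS = V_GS − V_TN = V_ov.
V_ov = 3.19 − 0.677 = 2.51 V.

V_DS,sat = 2.51 V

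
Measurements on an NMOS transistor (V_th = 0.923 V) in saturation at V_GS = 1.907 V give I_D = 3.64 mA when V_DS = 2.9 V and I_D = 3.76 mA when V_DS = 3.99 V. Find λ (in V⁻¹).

With V_GS fixed, I_D ∝ (1 + λ V_DS) in saturation, so I_D2/I_D1 = (1 + λ V_DS2)/(1 + λ V_DS1).
3.76/3.64 = 1.033 = (1 + 3.99 λ)/(1 + 2.9 λ).
Solving: λ (I_D1 V_DS2 − I_D2 V_DS1) = I_D2 − I_D1, so λ = (3.76 − 3.64) / (3.64 × 3.99 − 3.76 × 2.9) = 0.12 / 3.62 = 0.0332 V⁻¹.

λ = 0.0332 V⁻¹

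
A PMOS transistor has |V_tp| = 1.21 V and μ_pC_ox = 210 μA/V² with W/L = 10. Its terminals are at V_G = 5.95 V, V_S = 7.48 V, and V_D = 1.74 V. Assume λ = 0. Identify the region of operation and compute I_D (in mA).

V_SG = V_S − V_G = 7.48 − 5.95 = 1.53 V; V_SD = V_S − V_D = 7.48 − 1.74 = 5.74 V.
k_p = μ_pC_ox · (W/L) = 2.1 mA/V².
V_ov = V_SG − |V_tp| = 1.53 − 1.21 = 0.32 V.
Since V_SD = 5.74 V ≥ V_ov = 0.32 V, the device is in saturation.
I_D = ½ k_p V_ov² = 0.5 × 2.1 × 0.32² = 0.108 mA.

Saturation; I_D = 0.108 mA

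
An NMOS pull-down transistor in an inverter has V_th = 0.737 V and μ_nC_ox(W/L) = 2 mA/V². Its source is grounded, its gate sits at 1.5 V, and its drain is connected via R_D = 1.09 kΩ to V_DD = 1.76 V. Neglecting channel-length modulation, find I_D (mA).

I_D = 0.582 mA

V_GS = V_G = 1.5 V, so V_ov = 1.5 − 0.737 = 0.763 V.
Assume saturation: I_D = ½ k_n V_ov² = 0.5 × 2 × 0.763² = 0.582 mA, giving V_DS = V_DD − I_D R_D = 1.76 − 0.582 × 1.09 = 1.13 V.
V_DS = 1.13 V ≥ V_ov = 0.763 V, confirming saturation.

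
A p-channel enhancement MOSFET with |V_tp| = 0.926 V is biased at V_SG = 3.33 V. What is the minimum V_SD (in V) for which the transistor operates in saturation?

The boundary between triode and saturation is V_SD = V_SG − |V_tp| = V_ov.
V_ov = 3.33 − 0.926 = 2.4 V.

V_SD,sat = 2.40 V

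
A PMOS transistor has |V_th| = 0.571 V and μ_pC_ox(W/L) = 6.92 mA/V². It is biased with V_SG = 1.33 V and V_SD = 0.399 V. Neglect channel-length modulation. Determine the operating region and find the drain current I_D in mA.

V_ov = V_SG − |V_th| = 1.33 − 0.571 = 0.759 V.
Since V_SD = 0.399 V < V_ov = 0.759 V, the device is in the triode region.
I_D = k_p [V_ov · V_SD − ½ V_SD²] = 6.92 × [0.759 × 0.399 − 0.5 × 0.399²] = 1.54 mA.

Triode; I_D = 1.54 mA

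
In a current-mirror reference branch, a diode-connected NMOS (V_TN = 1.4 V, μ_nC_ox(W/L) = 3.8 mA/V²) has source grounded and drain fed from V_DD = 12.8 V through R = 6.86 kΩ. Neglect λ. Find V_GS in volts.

With gate tied to drain, V_GS = V_DS ≥ V_GS − V_TN, so the device is in saturation.
KCL at the drain: ½ k_n (V_GS − V_TN)² = (V_DD − V_GS)/R.
Let x = V_GS − 1.4. Then 13 x² + x − 11.4 = 0, giving x = 0.898 V (positive root), so V_GS = 2.3 V.
I_D = (V_DD − V_GS)/R = (12.8 − 2.3) / 6.86 = 1.53 mA.

V_GS = 2.30 V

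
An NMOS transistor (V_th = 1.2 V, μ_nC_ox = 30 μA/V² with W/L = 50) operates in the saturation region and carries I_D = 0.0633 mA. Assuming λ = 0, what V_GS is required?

V_GS = 1.49 V

k_n = μ_nC_ox · (W/L) = 1.5 mA/V².
In saturation I_D = ½ k_n (V_GS − V_th)², so V_GS − V_th = √(2 I_D / k_n) = √(2 × 0.0633 / 1.5) = 0.291 V.
V_GS = 1.2 + 0.291 = 1.49 V.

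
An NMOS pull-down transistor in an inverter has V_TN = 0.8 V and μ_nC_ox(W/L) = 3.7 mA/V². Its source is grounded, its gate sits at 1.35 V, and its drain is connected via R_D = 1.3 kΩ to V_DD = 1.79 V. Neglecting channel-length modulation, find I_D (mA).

I_D = 0.560 mA

V_GS = V_G = 1.35 V, so V_ov = 1.35 − 0.8 = 0.55 V.
Assume saturation: I_D = ½ k_n V_ov² = 0.5 × 3.7 × 0.55² = 0.56 mA, giving V_DS = V_DD − I_D R_D = 1.79 − 0.56 × 1.3 = 1.06 V.
V_DS = 1.06 V ≥ V_ov = 0.55 V, confirming saturation.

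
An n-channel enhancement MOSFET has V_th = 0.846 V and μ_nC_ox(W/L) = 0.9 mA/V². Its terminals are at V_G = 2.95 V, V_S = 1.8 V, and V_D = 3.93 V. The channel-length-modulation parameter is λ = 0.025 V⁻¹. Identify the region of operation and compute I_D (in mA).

Saturation; I_D = 0.0438 mA

V_GS = V_G − V_S = 2.95 − 1.8 = 1.15 V; V_DS = V_D − V_S = 3.93 − 1.8 = 2.13 V.
V_ov = V_GS − V_th = 1.15 − 0.846 = 0.304 V.
Since V_DS = 2.13 V ≥ V_ov = 0.304 V, the device is in saturation.
I_D = ½ k_n V_ov² (1 + λ V_DS) = 0.5 × 0.9 × 0.304² × (1 + 0.025 × 2.13) = 0.0438 mA.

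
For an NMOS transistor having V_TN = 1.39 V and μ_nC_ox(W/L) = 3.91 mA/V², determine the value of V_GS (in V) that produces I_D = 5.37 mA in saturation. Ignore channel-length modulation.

In saturation I_D = ½ k_n (V_GS − V_TN)², so V_GS − V_TN = √(2 I_D / k_n) = √(2 × 5.37 / 3.91) = 1.66 V.
V_GS = 1.39 + 1.66 = 3.05 V.

V_GS = 3.05 V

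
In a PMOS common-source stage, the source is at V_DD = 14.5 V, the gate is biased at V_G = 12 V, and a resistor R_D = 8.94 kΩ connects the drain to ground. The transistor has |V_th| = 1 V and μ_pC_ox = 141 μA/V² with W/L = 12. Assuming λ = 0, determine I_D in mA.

I_D = 1.53 mA

V_SG = V_DD − V_G = 14.5 − 12 = 2.5 V, so V_ov = 2.5 − 1 = 1.5 V.
k_p = μ_pC_ox · (W/L) = 1.692 mA/V².
Assume saturation: I_D = ½ k_p V_ov² = 0.5 × 1.692 × 1.5² = 1.9 mA, giving V_SD = V_DD − I_D R_D = 14.5 − 1.9 × 8.94 = -2.52 V.
But -2.52 V < V_ov = 1.5 V, so the device is actually in triode.
In triode I_D = k_p[V_ov V_SD − ½ V_SD²] and I_D = (V_DD − V_SD)/R_D. Equating: 7.56 V_SD² − 23.69 V_SD + 14.5 = 0, giving V_SD = 0.834 V (the root below V_ov).
I_D = (14.5 − 0.834) / 8.94 = 1.53 mA.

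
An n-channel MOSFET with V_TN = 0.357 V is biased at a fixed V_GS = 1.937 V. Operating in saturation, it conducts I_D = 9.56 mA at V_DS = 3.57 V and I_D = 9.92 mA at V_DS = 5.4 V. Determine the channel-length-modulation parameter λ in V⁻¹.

λ = 0.0222 V⁻¹

With V_GS fixed, I_D ∝ (1 + λ V_DS) in saturation, so I_D2/I_D1 = (1 + λ V_DS2)/(1 + λ V_DS1).
9.92/9.56 = 1.038 = (1 + 5.4 λ)/(1 + 3.57 λ).
Solving: λ (I_D1 V_DS2 − I_D2 V_DS1) = I_D2 − I_D1, so λ = (9.92 − 9.56) / (9.56 × 5.4 − 9.92 × 3.57) = 0.36 / 16.2 = 0.0222 V⁻¹.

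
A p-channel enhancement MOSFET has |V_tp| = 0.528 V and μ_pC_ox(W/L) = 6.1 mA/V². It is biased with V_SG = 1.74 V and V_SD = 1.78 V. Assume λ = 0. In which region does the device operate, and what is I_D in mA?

Saturation; I_D = 4.48 mA

V_ov = V_SG − |V_tp| = 1.74 − 0.528 = 1.21 V.
Since V_SD = 1.78 V ≥ V_ov = 1.21 V, the device is in saturation.
I_D = ½ k_p V_ov² = 0.5 × 6.1 × 1.21² = 4.48 mA.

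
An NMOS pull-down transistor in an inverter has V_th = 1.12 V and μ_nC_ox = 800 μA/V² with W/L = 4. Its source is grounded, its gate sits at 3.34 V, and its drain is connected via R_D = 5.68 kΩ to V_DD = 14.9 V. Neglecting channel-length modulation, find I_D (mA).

I_D = 2.55 mA

V_GS = V_G = 3.34 V, so V_ov = 3.34 − 1.12 = 2.22 V.
k_n = μ_nC_ox · (W/L) = 3.2 mA/V².
Assume saturation: I_D = ½ k_n V_ov² = 0.5 × 3.2 × 2.22² = 7.89 mA, giving V_DS = V_DD − I_D R_D = 14.9 − 7.89 × 5.68 = -29.9 V.
But -29.9 V < V_ov = 2.22 V, so the device is actually in triode.
In triode I_D = k_n[V_ov V_DS − ½ V_DS²] and I_D = (V_DD − V_DS)/R_D. Equating: 9.09 V_DS² − 41.35 V_DS + 14.9 = 0, giving V_DS = 0.395 V (the root below V_ov).
I_D = (14.9 − 0.395) / 5.68 = 2.55 mA.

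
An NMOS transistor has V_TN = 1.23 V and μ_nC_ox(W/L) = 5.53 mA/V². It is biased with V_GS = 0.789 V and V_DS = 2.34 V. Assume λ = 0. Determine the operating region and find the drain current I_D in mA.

Cutoff; I_D = 0 mA

V_GS = 0.789 V < V_TN = 1.23 V, so the transistor is in cutoff.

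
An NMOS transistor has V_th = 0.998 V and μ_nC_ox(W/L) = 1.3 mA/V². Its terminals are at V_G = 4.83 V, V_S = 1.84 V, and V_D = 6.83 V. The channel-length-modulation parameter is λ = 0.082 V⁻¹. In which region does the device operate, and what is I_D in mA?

V_GS = V_G − V_S = 4.83 − 1.84 = 2.99 V; V_DS = V_D − V_S = 6.83 − 1.84 = 4.99 V.
V_ov = V_GS − V_th = 2.99 − 0.998 = 1.99 V.
Since V_DS = 4.99 V ≥ V_ov = 1.99 V, the device is in saturation.
I_D = ½ k_n V_ov² (1 + λ V_DS) = 0.5 × 1.3 × 1.99² × (1 + 0.082 × 4.99) = 3.63 mA.

Saturation; I_D = 3.63 mA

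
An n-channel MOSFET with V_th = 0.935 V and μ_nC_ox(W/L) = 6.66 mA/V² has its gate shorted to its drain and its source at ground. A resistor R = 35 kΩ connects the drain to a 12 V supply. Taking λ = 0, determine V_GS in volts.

V_GS = 1.24 V

With gate tied to drain, V_GS = V_DS ≥ V_GS − V_th, so the device is in saturation.
KCL at the drain: ½ k_n (V_GS − V_th)² = (V_DD − V_GS)/R.
Let x = V_GS − 0.935. Then 117 x² + x − 11.06 = 0, giving x = 0.304 V (positive root), so V_GS = 1.24 V.
I_D = (V_DD − V_GS)/R = (12 − 1.24) / 35 = 0.307 mA.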